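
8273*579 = 4790067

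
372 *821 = 305412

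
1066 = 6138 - 5072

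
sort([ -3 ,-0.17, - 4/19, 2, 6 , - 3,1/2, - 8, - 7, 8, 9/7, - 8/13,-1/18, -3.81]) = [-8, - 7, - 3.81,- 3, - 3, -8/13, - 4/19, - 0.17, - 1/18, 1/2, 9/7, 2, 6,8 ] 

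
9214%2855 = 649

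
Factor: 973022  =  2^1*486511^1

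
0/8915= 0 = 0.00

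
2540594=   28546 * 89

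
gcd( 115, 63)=1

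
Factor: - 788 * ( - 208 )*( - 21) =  - 3441984 =- 2^6 * 3^1*7^1 * 13^1 * 197^1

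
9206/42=4603/21 =219.19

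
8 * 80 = 640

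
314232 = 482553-168321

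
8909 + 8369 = 17278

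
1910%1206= 704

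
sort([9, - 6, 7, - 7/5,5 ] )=[ - 6, - 7/5, 5,7, 9]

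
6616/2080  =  827/260 = 3.18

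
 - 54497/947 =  - 54497/947 = - 57.55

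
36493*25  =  912325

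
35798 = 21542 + 14256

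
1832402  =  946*1937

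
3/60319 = 3/60319 = 0.00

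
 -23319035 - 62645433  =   - 85964468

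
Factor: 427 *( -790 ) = -337330 = -2^1*5^1*7^1 * 61^1 * 79^1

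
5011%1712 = 1587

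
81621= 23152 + 58469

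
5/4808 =5/4808  =  0.00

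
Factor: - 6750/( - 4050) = 3^( - 1 )  *5^1 = 5/3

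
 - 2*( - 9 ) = 18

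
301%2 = 1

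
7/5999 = 1/857 = 0.00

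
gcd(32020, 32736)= 4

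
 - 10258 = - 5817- 4441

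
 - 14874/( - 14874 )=1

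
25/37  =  25/37 = 0.68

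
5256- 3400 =1856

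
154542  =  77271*2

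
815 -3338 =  - 2523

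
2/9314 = 1/4657 = 0.00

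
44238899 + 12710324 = 56949223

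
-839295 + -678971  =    -  1518266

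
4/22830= 2/11415 = 0.00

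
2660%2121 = 539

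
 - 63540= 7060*( - 9 )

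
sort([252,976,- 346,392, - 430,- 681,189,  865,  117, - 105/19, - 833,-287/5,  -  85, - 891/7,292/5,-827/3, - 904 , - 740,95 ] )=[ - 904,  -  833, - 740 ,  -  681 , - 430,  -  346, - 827/3,  -  891/7,  -  85,- 287/5,  -  105/19,292/5,95,117,  189,252,392, 865,976]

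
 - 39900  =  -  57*700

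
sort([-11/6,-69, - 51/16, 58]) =[ - 69, - 51/16,  -  11/6, 58 ]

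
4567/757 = 4567/757 = 6.03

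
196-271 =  - 75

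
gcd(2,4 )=2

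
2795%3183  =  2795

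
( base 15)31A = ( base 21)1C7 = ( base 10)700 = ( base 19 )1hg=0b1010111100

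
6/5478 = 1/913 = 0.00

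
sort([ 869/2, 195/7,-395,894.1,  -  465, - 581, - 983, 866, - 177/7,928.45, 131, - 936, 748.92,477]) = [ - 983 , - 936, - 581, - 465, - 395,-177/7, 195/7,131,869/2, 477,748.92,  866, 894.1,  928.45] 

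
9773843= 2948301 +6825542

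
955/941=955/941 = 1.01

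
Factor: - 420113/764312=-2^( -3)*179^1*2347^1*95539^ ( - 1 ) 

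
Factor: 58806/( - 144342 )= -3^( - 3)*11^1= -11/27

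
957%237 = 9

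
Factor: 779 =19^1*41^1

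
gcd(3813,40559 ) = 1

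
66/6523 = 6/593  =  0.01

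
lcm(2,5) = 10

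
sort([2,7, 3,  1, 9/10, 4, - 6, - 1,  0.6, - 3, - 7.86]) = [ - 7.86 ,- 6, - 3, - 1,  0.6,  9/10,1,2,3 , 4, 7 ] 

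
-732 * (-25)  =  18300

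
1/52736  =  1/52736 = 0.00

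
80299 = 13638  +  66661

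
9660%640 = 60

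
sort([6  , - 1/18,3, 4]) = [-1/18, 3,4,6]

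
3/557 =3/557 = 0.01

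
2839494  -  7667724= - 4828230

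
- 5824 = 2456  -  8280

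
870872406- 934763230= - 63890824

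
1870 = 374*5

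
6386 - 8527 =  -2141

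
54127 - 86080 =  - 31953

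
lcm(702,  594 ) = 7722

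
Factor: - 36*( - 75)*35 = 94500=2^2*3^3 * 5^3 * 7^1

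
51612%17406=16800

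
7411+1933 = 9344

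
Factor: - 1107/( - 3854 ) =2^( - 1 ) * 3^3*47^(  -  1 ) = 27/94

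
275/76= 3 + 47/76  =  3.62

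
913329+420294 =1333623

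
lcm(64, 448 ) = 448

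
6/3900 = 1/650  =  0.00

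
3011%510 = 461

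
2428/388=6 + 25/97 = 6.26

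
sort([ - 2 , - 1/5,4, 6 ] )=[-2, - 1/5,4,6 ]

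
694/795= 694/795=0.87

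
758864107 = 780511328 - 21647221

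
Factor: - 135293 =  - 193^1 * 701^1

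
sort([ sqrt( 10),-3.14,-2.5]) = [-3.14, - 2.5, sqrt(10)] 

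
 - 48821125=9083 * (-5375)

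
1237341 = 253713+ 983628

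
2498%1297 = 1201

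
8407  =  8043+364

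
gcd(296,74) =74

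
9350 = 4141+5209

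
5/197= 5/197  =  0.03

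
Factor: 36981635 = 5^1*103^1*71809^1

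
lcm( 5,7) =35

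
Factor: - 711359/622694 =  - 2^( - 1)*11^2*5879^1*311347^( - 1)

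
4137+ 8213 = 12350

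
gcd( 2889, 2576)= 1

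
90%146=90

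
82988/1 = 82988 = 82988.00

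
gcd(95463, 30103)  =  1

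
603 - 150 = 453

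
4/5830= 2/2915 = 0.00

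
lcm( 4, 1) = 4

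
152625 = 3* 50875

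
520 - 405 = 115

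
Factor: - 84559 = -84559^1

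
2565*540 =1385100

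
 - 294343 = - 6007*49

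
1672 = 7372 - 5700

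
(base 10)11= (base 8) 13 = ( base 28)b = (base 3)102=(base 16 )b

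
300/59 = 300/59 = 5.08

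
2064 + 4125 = 6189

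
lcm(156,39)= 156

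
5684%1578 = 950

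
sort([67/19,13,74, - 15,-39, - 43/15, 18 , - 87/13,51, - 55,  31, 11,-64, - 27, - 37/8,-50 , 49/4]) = [ - 64, - 55, -50, - 39, - 27,  -  15, - 87/13, - 37/8, - 43/15, 67/19,11, 49/4,13, 18,31,51,  74]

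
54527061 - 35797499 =18729562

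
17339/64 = 17339/64 = 270.92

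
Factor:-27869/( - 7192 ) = 31/8 = 2^(-3)*31^1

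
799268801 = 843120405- 43851604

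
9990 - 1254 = 8736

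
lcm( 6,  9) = 18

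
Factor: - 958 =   -  2^1*479^1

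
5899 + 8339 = 14238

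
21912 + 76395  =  98307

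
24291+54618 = 78909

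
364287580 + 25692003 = 389979583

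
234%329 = 234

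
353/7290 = 353/7290 = 0.05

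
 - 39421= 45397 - 84818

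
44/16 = 11/4 = 2.75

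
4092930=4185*978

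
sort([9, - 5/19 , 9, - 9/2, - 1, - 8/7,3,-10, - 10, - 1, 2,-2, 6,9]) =[ - 10, - 10,-9/2,-2 ,-8/7,-1, - 1 , - 5/19,2,  3,6,9,9, 9 ]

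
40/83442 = 20/41721 = 0.00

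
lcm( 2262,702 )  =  20358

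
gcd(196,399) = 7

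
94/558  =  47/279 = 0.17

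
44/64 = 11/16=0.69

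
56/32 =7/4 = 1.75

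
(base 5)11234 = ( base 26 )15D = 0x333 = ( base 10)819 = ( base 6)3443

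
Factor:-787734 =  - 2^1*3^2*107^1*409^1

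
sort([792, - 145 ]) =[ - 145, 792 ]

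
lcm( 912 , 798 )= 6384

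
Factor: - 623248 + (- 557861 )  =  - 1181109 = -3^1*17^1 * 23159^1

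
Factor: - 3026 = -2^1*17^1*89^1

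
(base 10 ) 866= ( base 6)4002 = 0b1101100010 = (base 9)1162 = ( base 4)31202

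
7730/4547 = 7730/4547 =1.70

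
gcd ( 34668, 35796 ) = 12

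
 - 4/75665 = -1  +  75661/75665 = - 0.00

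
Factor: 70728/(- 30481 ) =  -2^3*3^1*7^1*11^( - 1 )* 17^(-1)*163^(-1) * 421^1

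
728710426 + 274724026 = 1003434452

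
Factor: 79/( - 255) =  - 3^( - 1)*5^( - 1 )*17^( - 1)*79^1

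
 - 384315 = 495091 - 879406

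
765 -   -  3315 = 4080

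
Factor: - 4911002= - 2^1*73^1*33637^1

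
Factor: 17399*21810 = 379472190 = 2^1*3^1*5^1*127^1*137^1*727^1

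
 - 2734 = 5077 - 7811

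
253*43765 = 11072545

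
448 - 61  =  387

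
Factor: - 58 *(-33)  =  1914  =  2^1*3^1 * 11^1 * 29^1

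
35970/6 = 5995 = 5995.00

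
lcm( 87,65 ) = 5655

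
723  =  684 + 39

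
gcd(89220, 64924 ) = 4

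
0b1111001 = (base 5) 441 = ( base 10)121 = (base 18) 6D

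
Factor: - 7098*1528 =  - 2^4*3^1*7^1*13^2*191^1 = - 10845744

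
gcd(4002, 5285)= 1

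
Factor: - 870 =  - 2^1*3^1*5^1*29^1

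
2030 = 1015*2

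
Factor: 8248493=11^1*749863^1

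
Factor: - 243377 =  - 199^1*1223^1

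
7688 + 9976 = 17664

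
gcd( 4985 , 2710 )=5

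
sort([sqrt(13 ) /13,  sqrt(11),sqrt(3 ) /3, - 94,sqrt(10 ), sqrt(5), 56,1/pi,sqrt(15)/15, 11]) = [ - 94,sqrt( 15 ) /15,sqrt (13 )/13,  1/pi,sqrt( 3)/3, sqrt(5 ),sqrt( 10 ),sqrt(11 ),11,56 ] 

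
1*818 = 818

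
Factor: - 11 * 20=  -220 = -2^2*5^1 * 11^1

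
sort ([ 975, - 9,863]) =[ - 9, 863,975 ] 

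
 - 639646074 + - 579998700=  -1219644774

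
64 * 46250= 2960000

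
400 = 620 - 220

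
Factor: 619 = 619^1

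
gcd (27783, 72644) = 1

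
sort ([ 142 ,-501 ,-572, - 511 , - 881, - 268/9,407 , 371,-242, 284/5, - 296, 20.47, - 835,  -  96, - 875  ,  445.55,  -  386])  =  [ - 881, - 875, - 835, - 572,- 511 , - 501,- 386,  -  296, - 242, - 96,-268/9, 20.47,284/5, 142,371, 407 , 445.55] 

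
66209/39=1697 + 2/3=1697.67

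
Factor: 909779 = 13^1*47^1*1489^1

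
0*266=0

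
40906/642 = 63 + 230/321 = 63.72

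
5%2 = 1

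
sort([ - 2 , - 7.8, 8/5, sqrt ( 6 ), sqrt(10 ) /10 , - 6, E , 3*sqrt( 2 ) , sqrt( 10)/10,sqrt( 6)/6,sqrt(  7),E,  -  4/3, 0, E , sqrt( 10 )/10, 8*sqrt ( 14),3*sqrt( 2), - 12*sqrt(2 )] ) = [-12*sqrt( 2),-7.8,-6, - 2,  -  4/3, 0, sqrt (10)/10, sqrt(10)/10, sqrt (10)/10, sqrt(6)/6 , 8/5, sqrt (6), sqrt(7), E,  E, E , 3 * sqrt( 2), 3 * sqrt(2 ) , 8 * sqrt(14)]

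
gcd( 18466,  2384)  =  2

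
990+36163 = 37153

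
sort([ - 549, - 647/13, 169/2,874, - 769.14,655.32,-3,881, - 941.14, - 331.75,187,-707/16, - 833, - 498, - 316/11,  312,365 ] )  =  [ -941.14, - 833, - 769.14,-549, - 498 , - 331.75,  -  647/13, - 707/16, - 316/11, - 3,169/2, 187,312 , 365, 655.32,  874,881 ] 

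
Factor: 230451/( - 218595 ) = -5^( - 1 )*59^(-1 )*311^1 = - 311/295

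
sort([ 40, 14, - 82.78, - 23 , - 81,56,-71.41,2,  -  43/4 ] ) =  [ - 82.78, - 81, - 71.41, - 23, - 43/4, 2,14, 40, 56] 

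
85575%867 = 609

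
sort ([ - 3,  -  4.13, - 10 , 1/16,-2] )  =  [-10,- 4.13,-3,  -  2,1/16 ] 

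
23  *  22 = 506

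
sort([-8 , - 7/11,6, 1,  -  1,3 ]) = [ - 8  , - 1, - 7/11,1,  3, 6]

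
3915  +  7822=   11737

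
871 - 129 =742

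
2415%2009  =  406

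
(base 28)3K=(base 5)404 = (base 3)10212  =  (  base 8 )150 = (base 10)104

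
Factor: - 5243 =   -  7^2*107^1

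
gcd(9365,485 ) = 5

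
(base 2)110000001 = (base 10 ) 385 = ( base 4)12001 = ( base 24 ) G1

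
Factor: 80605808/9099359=2^4*29^(-1 ) * 43^( - 1 )*7297^( - 1)*5037863^1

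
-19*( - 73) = 1387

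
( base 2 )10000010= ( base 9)154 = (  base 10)130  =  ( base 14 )94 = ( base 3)11211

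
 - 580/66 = - 290/33 = - 8.79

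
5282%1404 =1070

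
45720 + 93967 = 139687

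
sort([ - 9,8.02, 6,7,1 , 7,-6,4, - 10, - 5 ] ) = [ - 10 , - 9, - 6, - 5, 1,4,  6,7,7,8.02]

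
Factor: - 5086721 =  - 449^1*11329^1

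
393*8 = 3144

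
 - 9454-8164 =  - 17618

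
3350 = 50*67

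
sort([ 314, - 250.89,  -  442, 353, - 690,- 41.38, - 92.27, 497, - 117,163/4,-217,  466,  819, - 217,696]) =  [ - 690, - 442, - 250.89,- 217, - 217 , - 117,-92.27, - 41.38, 163/4,  314, 353, 466, 497, 696, 819] 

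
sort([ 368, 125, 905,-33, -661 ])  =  [-661, - 33, 125,368,  905]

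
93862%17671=5507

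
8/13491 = 8/13491= 0.00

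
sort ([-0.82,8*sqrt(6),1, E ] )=[ - 0.82,1,E, 8*sqrt(6 ) ]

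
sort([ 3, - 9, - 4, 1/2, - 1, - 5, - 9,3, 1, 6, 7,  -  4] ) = [ - 9, - 9, -5 ,  -  4, - 4 , - 1,1/2,  1,3,  3,6, 7 ]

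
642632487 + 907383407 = 1550015894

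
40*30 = 1200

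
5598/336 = 16 + 37/56 =16.66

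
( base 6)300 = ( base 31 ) 3F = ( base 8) 154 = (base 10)108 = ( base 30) 3I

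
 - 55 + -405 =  - 460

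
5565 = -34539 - -40104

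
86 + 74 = 160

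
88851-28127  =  60724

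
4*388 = 1552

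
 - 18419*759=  - 13980021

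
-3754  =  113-3867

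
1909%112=5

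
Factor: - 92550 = - 2^1*3^1*5^2 *617^1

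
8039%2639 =122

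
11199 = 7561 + 3638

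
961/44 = 961/44   =  21.84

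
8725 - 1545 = 7180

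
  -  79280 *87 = - 6897360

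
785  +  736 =1521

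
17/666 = 17/666 = 0.03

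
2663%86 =83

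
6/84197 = 6/84197 = 0.00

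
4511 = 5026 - 515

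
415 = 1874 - 1459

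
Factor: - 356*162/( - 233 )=2^3*3^4* 89^1*233^( - 1)= 57672/233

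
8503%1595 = 528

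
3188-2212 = 976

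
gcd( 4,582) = 2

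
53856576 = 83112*648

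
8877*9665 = 85796205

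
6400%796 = 32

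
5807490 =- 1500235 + 7307725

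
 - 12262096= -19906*616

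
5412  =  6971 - 1559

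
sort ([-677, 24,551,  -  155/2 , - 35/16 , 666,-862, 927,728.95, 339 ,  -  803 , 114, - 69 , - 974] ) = [  -  974, - 862 , - 803, - 677, - 155/2 , - 69, - 35/16, 24,114,339, 551,666, 728.95 , 927 ] 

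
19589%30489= 19589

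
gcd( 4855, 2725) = 5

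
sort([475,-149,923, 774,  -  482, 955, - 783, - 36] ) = [ - 783, - 482,-149,-36, 475,  774, 923, 955] 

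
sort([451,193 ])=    [ 193 , 451 ]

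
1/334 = 1/334 = 0.00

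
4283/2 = 2141 + 1/2=2141.50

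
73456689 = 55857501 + 17599188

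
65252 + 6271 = 71523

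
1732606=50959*34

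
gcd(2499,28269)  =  3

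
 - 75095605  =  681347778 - 756443383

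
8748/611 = 8748/611 = 14.32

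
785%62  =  41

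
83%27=2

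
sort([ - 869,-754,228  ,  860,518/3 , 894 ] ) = [ - 869, - 754,  518/3, 228,860,894] 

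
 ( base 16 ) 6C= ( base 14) 7a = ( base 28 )3O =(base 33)39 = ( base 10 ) 108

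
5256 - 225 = 5031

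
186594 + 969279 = 1155873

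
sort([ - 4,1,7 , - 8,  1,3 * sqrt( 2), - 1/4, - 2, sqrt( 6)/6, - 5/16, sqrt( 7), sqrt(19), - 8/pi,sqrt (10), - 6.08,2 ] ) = [ - 8, - 6.08,-4,  -  8/pi,  -  2, - 5/16, - 1/4,sqrt( 6)/6, 1,1,2,sqrt( 7),  sqrt( 10 ),3 * sqrt(2),sqrt( 19) , 7 ]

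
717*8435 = 6047895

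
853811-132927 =720884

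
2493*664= 1655352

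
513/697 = 513/697   =  0.74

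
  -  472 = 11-483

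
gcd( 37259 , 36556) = 703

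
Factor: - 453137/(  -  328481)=328481^( - 1 )*453137^1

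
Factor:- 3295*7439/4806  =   -2^( - 1) * 3^( - 3) * 5^1*43^1*89^( - 1) * 173^1 * 659^1 = - 24511505/4806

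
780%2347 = 780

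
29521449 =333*88653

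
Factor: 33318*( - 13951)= - 464819418 = - 2^1*3^3 * 7^1 * 617^1*1993^1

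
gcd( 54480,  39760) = 80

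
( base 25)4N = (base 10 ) 123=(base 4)1323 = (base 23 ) 58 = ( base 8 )173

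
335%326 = 9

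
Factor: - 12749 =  - 11^1*19^1*61^1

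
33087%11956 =9175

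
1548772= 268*5779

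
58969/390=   151+79/390 =151.20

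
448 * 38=17024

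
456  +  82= 538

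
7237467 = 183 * 39549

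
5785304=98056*59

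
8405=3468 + 4937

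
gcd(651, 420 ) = 21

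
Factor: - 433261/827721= - 3^ ( - 2) * 91969^( - 1)*433261^1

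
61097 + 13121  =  74218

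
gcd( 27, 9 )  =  9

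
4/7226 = 2/3613 = 0.00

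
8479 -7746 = 733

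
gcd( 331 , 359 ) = 1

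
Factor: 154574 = 2^1*7^1*61^1*181^1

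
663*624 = 413712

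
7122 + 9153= 16275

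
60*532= 31920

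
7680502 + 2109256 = 9789758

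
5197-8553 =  - 3356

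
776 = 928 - 152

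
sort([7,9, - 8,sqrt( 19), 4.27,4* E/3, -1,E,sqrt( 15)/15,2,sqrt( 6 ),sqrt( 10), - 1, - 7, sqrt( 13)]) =[ - 8, - 7, - 1, - 1,  sqrt(15)/15,2,sqrt( 6),E, sqrt( 10),sqrt(13 ),4 * E/3,  4.27,sqrt( 19),7,9 ] 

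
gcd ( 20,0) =20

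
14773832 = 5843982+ 8929850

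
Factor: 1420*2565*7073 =2^2 * 3^3*5^2*11^1*19^1 *71^1 * 643^1 = 25761987900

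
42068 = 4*10517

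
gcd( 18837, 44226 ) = 819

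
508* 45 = 22860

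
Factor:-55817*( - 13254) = 2^1*3^1* 47^2*55817^1 = 739798518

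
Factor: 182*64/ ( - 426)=-5824/213 = -2^6*3^(  -  1)*7^1 * 13^1*71^(  -  1)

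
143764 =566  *254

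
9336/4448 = 2 + 55/556 = 2.10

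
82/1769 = 82/1769 = 0.05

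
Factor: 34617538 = 2^1 * 17308769^1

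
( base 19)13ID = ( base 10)8297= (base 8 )20151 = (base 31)8JK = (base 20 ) 10EH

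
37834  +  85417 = 123251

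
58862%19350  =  812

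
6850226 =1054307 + 5795919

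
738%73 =8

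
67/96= 67/96 = 0.70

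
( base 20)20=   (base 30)1A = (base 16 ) 28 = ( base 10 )40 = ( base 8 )50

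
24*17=408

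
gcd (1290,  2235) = 15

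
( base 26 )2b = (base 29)25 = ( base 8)77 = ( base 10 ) 63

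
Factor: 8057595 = 3^1*5^1*7^1*13^1 *5903^1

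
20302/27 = 751 + 25/27 = 751.93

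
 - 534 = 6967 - 7501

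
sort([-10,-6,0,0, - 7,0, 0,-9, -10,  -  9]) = [ - 10,-10, - 9,-9, - 7,  -  6,0, 0 , 0,0 ]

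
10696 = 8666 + 2030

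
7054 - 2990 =4064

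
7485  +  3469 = 10954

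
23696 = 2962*8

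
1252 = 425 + 827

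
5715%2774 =167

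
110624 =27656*4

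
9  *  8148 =73332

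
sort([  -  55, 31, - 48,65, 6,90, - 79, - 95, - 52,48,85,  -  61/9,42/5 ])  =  [ - 95, - 79,-55, - 52, - 48,  -  61/9,6,42/5, 31 , 48,65,85 , 90]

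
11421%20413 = 11421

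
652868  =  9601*68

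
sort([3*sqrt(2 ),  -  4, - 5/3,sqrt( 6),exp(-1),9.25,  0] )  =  [  -  4, - 5/3,0, exp (-1 ),sqrt(6) , 3*sqrt(2 ),9.25]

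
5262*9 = 47358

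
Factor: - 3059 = -7^1*19^1 * 23^1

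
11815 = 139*85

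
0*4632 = 0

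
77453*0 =0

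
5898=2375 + 3523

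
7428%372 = 360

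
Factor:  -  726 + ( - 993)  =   - 1719 = - 3^2*191^1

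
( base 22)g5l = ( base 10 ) 7875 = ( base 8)17303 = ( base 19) 12f9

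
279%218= 61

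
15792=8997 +6795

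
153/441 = 17/49   =  0.35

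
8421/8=1052 + 5/8= 1052.62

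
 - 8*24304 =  - 194432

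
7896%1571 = 41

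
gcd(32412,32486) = 74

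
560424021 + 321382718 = 881806739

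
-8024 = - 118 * 68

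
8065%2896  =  2273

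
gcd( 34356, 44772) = 84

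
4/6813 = 4/6813 = 0.00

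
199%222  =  199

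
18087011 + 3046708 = 21133719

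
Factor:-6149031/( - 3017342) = 2^( - 1 ) * 3^1*7^1*349^1*839^1*1508671^( - 1 ) 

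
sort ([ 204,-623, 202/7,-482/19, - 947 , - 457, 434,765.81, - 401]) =[-947, - 623, - 457, - 401 , - 482/19,202/7,204,434,  765.81 ] 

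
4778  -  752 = 4026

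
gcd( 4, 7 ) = 1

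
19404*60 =1164240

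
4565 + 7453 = 12018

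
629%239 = 151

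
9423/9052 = 1  +  371/9052 = 1.04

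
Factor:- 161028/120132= - 3^2*7^1 *47^ (-1)= -63/47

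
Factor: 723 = 3^1 * 241^1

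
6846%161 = 84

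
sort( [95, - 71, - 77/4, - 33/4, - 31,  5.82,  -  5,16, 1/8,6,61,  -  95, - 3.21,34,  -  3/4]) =[-95,- 71,- 31,-77/4, - 33/4,-5, - 3.21,  -  3/4, 1/8, 5.82,6,16,34,61,  95] 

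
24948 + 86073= 111021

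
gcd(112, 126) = 14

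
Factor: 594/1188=1/2 =2^( -1) 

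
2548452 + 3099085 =5647537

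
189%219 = 189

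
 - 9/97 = - 1 + 88/97 = - 0.09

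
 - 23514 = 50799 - 74313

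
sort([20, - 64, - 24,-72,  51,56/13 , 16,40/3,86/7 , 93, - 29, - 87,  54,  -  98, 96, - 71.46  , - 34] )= [-98, - 87, - 72,-71.46, - 64, - 34, - 29, - 24, 56/13,86/7,40/3, 16, 20, 51, 54,93, 96 ]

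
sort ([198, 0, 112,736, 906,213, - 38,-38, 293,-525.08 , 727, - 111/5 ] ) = [ - 525.08 , - 38 , - 38, - 111/5,  0, 112 , 198, 213, 293, 727,736,906] 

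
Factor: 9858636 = 2^2*3^2 *53^1*5167^1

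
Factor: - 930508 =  - 2^2*353^1*659^1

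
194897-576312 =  - 381415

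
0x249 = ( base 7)1464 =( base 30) JF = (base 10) 585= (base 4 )21021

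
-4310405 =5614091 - 9924496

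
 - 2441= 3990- 6431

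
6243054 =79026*79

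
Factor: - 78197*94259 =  - 7^1* 11^2*19^1 * 41^1*11171^1 = - 7370771023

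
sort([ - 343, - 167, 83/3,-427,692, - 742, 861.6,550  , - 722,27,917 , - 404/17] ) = [ - 742,  -  722, - 427, - 343, - 167, - 404/17 , 27,83/3,550, 692  ,  861.6, 917] 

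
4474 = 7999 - 3525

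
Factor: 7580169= 3^3*43^1*6529^1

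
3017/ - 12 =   -  252 + 7/12 = - 251.42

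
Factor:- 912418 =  - 2^1 *13^1*19^1*1847^1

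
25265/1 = 25265  =  25265.00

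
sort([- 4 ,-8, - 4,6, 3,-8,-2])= [ - 8, - 8,-4,-4,-2, 3, 6]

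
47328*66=3123648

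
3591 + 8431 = 12022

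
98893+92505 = 191398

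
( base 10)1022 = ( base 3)1101212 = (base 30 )142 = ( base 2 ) 1111111110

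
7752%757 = 182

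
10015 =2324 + 7691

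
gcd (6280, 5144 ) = 8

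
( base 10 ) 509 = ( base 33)fe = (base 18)1a5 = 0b111111101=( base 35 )ej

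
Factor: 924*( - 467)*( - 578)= 2^3 * 3^1 * 7^1*11^1*17^2*467^1 = 249411624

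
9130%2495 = 1645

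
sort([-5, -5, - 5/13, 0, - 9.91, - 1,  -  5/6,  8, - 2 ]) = [ - 9.91 ,-5, - 5, - 2, - 1, - 5/6, - 5/13,0,8]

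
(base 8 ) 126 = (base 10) 86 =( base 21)42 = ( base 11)79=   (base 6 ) 222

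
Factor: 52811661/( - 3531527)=-3^1*7^2*971^( - 1)*3637^(-1)*359263^1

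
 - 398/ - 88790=199/44395 = 0.00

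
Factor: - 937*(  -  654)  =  2^1*3^1*109^1*937^1  =  612798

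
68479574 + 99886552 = 168366126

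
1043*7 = 7301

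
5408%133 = 88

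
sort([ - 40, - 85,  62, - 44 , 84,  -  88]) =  [ - 88,  -  85, - 44, - 40, 62,84] 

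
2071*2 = 4142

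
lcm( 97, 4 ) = 388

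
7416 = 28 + 7388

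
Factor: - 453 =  -3^1 * 151^1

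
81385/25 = 16277/5 = 3255.40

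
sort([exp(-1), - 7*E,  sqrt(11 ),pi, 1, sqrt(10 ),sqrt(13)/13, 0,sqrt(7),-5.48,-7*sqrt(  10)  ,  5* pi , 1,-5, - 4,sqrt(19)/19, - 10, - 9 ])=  [-7*sqrt(  10 ),-7*E , - 10,-9 , - 5.48, - 5 ,-4,0, sqrt(19)/19  ,  sqrt(13) /13, exp(-1 ) , 1,1, sqrt( 7) , pi,sqrt ( 10),  sqrt( 11),5*pi]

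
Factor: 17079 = 3^1 * 5693^1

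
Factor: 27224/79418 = 13612/39709 = 2^2*41^1*83^1*39709^( - 1)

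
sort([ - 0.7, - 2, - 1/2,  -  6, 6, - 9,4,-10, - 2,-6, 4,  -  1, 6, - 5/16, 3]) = [ - 10, - 9,- 6, - 6 , - 2,-2, - 1, - 0.7, - 1/2,-5/16, 3,  4,4, 6, 6 ] 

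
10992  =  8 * 1374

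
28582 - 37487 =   -  8905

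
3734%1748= 238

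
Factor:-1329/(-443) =3^1 = 3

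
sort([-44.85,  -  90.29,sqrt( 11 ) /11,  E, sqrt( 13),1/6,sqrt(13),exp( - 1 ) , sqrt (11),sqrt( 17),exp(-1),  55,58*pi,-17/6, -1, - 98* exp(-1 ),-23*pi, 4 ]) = [-90.29,-23* pi, - 44.85,  -  98*exp( - 1), - 17/6, - 1 , 1/6,  sqrt(11 )/11, exp(  -  1 ), exp( -1 ),E,sqrt( 11 ) , sqrt( 13 ), sqrt(13 ), 4, sqrt( 17),  55, 58*pi ] 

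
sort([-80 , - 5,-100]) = [ - 100, - 80, - 5]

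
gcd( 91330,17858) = 2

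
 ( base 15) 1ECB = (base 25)AIG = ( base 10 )6716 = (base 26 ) 9O8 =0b1101000111100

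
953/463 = 2+27/463 = 2.06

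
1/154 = 1/154   =  0.01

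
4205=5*841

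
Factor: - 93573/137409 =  - 3^1*37^1*163^( - 1) =- 111/163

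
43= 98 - 55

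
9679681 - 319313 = 9360368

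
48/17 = 2+ 14/17 = 2.82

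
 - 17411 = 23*( - 757)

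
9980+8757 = 18737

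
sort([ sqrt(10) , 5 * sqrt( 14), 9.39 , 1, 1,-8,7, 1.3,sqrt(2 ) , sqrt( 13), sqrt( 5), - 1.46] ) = [-8,-1.46, 1, 1, 1.3 , sqrt( 2),sqrt(5), sqrt (10 ), sqrt( 13 ), 7, 9.39, 5*sqrt( 14) ]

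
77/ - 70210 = -1 + 10019/10030 = -0.00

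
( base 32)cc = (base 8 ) 614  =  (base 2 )110001100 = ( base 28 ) E4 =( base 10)396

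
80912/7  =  80912/7 = 11558.86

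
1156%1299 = 1156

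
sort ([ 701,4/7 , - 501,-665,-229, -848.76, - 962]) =[-962, - 848.76, - 665,  -  501, - 229, 4/7 , 701 ]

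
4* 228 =912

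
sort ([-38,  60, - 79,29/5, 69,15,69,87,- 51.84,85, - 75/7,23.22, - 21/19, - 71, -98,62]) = [ - 98, - 79, - 71, - 51.84 ,-38, - 75/7, - 21/19 , 29/5,15,23.22, 60,62,69,  69,85,87]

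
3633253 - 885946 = 2747307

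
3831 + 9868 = 13699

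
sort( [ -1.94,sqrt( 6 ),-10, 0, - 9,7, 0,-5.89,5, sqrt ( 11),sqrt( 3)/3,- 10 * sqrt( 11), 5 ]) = [ - 10 * sqrt( 11 ), - 10 , - 9,-5.89, - 1.94,0,0,sqrt(3)/3,sqrt( 6) , sqrt(11 ),5,5,7]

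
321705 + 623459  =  945164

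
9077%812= 145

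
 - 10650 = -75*142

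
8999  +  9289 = 18288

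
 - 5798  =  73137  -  78935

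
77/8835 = 77/8835 = 0.01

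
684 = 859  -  175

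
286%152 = 134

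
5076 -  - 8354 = 13430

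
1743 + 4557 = 6300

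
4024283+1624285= 5648568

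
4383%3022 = 1361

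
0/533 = 0= 0.00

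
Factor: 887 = 887^1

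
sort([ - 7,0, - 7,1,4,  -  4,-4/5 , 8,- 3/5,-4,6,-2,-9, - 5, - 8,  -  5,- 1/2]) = [ - 9, - 8,-7,-7,-5,  -  5,- 4,-4,  -  2, - 4/5,- 3/5, - 1/2, 0, 1,4,  6, 8]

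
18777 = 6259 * 3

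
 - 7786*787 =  - 6127582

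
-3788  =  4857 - 8645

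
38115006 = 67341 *566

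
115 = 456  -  341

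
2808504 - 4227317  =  - 1418813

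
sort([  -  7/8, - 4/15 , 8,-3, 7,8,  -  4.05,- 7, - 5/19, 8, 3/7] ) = [ - 7,- 4.05, -3,-7/8 ,-4/15, -5/19 , 3/7,7,8, 8 , 8 ] 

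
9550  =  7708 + 1842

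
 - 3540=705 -4245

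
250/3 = 83 + 1/3 = 83.33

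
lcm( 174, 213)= 12354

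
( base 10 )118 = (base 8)166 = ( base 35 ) 3D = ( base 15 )7D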